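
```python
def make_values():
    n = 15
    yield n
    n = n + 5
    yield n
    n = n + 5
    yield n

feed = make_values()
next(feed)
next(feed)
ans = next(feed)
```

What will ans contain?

Step 1: Trace through generator execution:
  Yield 1: n starts at 15, yield 15
  Yield 2: n = 15 + 5 = 20, yield 20
  Yield 3: n = 20 + 5 = 25, yield 25
Step 2: First next() gets 15, second next() gets the second value, third next() yields 25.
Therefore ans = 25.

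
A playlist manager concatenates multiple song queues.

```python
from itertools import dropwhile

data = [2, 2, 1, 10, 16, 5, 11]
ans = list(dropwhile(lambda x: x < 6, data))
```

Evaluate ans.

Step 1: dropwhile drops elements while < 6:
  2 < 6: dropped
  2 < 6: dropped
  1 < 6: dropped
  10: kept (dropping stopped)
Step 2: Remaining elements kept regardless of condition.
Therefore ans = [10, 16, 5, 11].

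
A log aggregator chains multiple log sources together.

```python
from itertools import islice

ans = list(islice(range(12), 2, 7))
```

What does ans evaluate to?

Step 1: islice(range(12), 2, 7) takes elements at indices [2, 7).
Step 2: Elements: [2, 3, 4, 5, 6].
Therefore ans = [2, 3, 4, 5, 6].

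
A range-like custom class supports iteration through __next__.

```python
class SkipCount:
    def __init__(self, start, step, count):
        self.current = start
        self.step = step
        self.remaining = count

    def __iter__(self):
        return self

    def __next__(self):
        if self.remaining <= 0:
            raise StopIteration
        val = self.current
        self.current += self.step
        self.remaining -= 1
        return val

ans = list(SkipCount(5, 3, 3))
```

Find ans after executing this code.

Step 1: SkipCount starts at 5, increments by 3, for 3 steps:
  Yield 5, then current += 3
  Yield 8, then current += 3
  Yield 11, then current += 3
Therefore ans = [5, 8, 11].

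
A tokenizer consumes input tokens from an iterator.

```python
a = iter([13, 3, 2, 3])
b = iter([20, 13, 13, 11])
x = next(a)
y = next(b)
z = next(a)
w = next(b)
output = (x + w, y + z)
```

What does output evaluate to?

Step 1: a iterates [13, 3, 2, 3], b iterates [20, 13, 13, 11].
Step 2: x = next(a) = 13, y = next(b) = 20.
Step 3: z = next(a) = 3, w = next(b) = 13.
Step 4: output = (13 + 13, 20 + 3) = (26, 23).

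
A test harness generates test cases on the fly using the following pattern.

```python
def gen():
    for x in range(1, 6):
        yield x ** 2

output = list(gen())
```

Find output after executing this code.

Step 1: For each x in range(1, 6), yield x**2:
  x=1: yield 1**2 = 1
  x=2: yield 2**2 = 4
  x=3: yield 3**2 = 9
  x=4: yield 4**2 = 16
  x=5: yield 5**2 = 25
Therefore output = [1, 4, 9, 16, 25].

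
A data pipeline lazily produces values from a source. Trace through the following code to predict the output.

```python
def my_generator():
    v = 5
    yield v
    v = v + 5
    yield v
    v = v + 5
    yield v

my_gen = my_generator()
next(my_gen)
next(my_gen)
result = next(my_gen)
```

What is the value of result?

Step 1: Trace through generator execution:
  Yield 1: v starts at 5, yield 5
  Yield 2: v = 5 + 5 = 10, yield 10
  Yield 3: v = 10 + 5 = 15, yield 15
Step 2: First next() gets 5, second next() gets the second value, third next() yields 15.
Therefore result = 15.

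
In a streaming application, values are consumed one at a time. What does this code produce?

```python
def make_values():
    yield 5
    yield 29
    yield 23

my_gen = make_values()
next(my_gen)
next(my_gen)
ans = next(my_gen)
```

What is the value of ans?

Step 1: make_values() creates a generator.
Step 2: next(my_gen) yields 5 (consumed and discarded).
Step 3: next(my_gen) yields 29 (consumed and discarded).
Step 4: next(my_gen) yields 23, assigned to ans.
Therefore ans = 23.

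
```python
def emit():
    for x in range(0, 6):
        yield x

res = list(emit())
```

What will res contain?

Step 1: The generator yields each value from range(0, 6).
Step 2: list() consumes all yields: [0, 1, 2, 3, 4, 5].
Therefore res = [0, 1, 2, 3, 4, 5].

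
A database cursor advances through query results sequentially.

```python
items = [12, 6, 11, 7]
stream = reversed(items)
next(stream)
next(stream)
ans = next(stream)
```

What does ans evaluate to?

Step 1: reversed([12, 6, 11, 7]) gives iterator: [7, 11, 6, 12].
Step 2: First next() = 7, second next() = 11.
Step 3: Third next() = 6.
Therefore ans = 6.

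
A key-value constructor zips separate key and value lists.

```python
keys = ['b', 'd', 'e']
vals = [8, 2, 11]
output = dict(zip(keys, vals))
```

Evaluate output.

Step 1: zip pairs keys with values:
  'b' -> 8
  'd' -> 2
  'e' -> 11
Therefore output = {'b': 8, 'd': 2, 'e': 11}.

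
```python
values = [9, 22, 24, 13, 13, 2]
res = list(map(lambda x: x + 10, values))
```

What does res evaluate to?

Step 1: Apply lambda x: x + 10 to each element:
  9 -> 19
  22 -> 32
  24 -> 34
  13 -> 23
  13 -> 23
  2 -> 12
Therefore res = [19, 32, 34, 23, 23, 12].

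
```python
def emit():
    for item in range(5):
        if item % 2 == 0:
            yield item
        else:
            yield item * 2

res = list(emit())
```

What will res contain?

Step 1: For each item in range(5), yield item if even, else item*2:
  item=0 (even): yield 0
  item=1 (odd): yield 1*2 = 2
  item=2 (even): yield 2
  item=3 (odd): yield 3*2 = 6
  item=4 (even): yield 4
Therefore res = [0, 2, 2, 6, 4].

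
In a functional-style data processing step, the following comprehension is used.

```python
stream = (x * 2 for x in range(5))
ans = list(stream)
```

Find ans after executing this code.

Step 1: For each x in range(5), compute x*2:
  x=0: 0*2 = 0
  x=1: 1*2 = 2
  x=2: 2*2 = 4
  x=3: 3*2 = 6
  x=4: 4*2 = 8
Therefore ans = [0, 2, 4, 6, 8].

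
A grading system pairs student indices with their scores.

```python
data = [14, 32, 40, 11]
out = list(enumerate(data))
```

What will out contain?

Step 1: enumerate pairs each element with its index:
  (0, 14)
  (1, 32)
  (2, 40)
  (3, 11)
Therefore out = [(0, 14), (1, 32), (2, 40), (3, 11)].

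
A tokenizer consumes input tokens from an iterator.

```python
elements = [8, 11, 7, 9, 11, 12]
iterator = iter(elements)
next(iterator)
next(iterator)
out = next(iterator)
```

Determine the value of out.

Step 1: Create iterator over [8, 11, 7, 9, 11, 12].
Step 2: next() consumes 8.
Step 3: next() consumes 11.
Step 4: next() returns 7.
Therefore out = 7.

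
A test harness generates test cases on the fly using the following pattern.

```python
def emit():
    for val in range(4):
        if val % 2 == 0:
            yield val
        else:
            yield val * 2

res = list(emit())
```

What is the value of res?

Step 1: For each val in range(4), yield val if even, else val*2:
  val=0 (even): yield 0
  val=1 (odd): yield 1*2 = 2
  val=2 (even): yield 2
  val=3 (odd): yield 3*2 = 6
Therefore res = [0, 2, 2, 6].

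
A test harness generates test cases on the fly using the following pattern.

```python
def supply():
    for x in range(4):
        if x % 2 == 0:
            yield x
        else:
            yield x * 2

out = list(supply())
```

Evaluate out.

Step 1: For each x in range(4), yield x if even, else x*2:
  x=0 (even): yield 0
  x=1 (odd): yield 1*2 = 2
  x=2 (even): yield 2
  x=3 (odd): yield 3*2 = 6
Therefore out = [0, 2, 2, 6].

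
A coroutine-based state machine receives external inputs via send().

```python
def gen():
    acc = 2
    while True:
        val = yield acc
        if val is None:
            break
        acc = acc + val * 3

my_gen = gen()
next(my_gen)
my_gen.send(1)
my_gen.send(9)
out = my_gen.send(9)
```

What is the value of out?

Step 1: next() -> yield acc=2.
Step 2: send(1) -> val=1, acc = 2 + 1*3 = 5, yield 5.
Step 3: send(9) -> val=9, acc = 5 + 9*3 = 32, yield 32.
Step 4: send(9) -> val=9, acc = 32 + 9*3 = 59, yield 59.
Therefore out = 59.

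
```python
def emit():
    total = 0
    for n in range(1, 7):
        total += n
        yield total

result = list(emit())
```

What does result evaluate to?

Step 1: Generator accumulates running sum:
  n=1: total = 1, yield 1
  n=2: total = 3, yield 3
  n=3: total = 6, yield 6
  n=4: total = 10, yield 10
  n=5: total = 15, yield 15
  n=6: total = 21, yield 21
Therefore result = [1, 3, 6, 10, 15, 21].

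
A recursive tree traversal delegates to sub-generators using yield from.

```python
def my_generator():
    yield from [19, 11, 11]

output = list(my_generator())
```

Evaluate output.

Step 1: yield from delegates to the iterable, yielding each element.
Step 2: Collected values: [19, 11, 11].
Therefore output = [19, 11, 11].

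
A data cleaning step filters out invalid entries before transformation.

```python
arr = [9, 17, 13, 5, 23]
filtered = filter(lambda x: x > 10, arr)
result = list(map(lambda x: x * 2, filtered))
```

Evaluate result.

Step 1: Filter arr for elements > 10:
  9: removed
  17: kept
  13: kept
  5: removed
  23: kept
Step 2: Map x * 2 on filtered [17, 13, 23]:
  17 -> 34
  13 -> 26
  23 -> 46
Therefore result = [34, 26, 46].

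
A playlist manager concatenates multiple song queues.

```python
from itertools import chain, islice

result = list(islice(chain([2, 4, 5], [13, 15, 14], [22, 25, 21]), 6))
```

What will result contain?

Step 1: chain([2, 4, 5], [13, 15, 14], [22, 25, 21]) = [2, 4, 5, 13, 15, 14, 22, 25, 21].
Step 2: islice takes first 6 elements: [2, 4, 5, 13, 15, 14].
Therefore result = [2, 4, 5, 13, 15, 14].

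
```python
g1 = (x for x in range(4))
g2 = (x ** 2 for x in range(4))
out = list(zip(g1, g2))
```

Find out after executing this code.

Step 1: g1 produces [0, 1, 2, 3].
Step 2: g2 produces [0, 1, 4, 9].
Step 3: zip pairs them: [(0, 0), (1, 1), (2, 4), (3, 9)].
Therefore out = [(0, 0), (1, 1), (2, 4), (3, 9)].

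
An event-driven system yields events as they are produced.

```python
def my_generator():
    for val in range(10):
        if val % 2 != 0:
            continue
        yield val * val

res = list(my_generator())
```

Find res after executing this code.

Step 1: Only yield val**2 when val is divisible by 2:
  val=0: 0 % 2 == 0, yield 0**2 = 0
  val=2: 2 % 2 == 0, yield 2**2 = 4
  val=4: 4 % 2 == 0, yield 4**2 = 16
  val=6: 6 % 2 == 0, yield 6**2 = 36
  val=8: 8 % 2 == 0, yield 8**2 = 64
Therefore res = [0, 4, 16, 36, 64].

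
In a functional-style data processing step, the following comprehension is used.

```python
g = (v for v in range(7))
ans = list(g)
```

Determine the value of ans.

Step 1: Generator expression iterates range(7): [0, 1, 2, 3, 4, 5, 6].
Step 2: list() collects all values.
Therefore ans = [0, 1, 2, 3, 4, 5, 6].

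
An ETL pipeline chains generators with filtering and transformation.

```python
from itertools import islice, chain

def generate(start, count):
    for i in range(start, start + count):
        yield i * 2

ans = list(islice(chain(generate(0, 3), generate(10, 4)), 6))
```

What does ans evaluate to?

Step 1: generate(0, 3) yields [0, 2, 4].
Step 2: generate(10, 4) yields [20, 22, 24, 26].
Step 3: chain concatenates: [0, 2, 4, 20, 22, 24, 26].
Step 4: islice takes first 6: [0, 2, 4, 20, 22, 24].
Therefore ans = [0, 2, 4, 20, 22, 24].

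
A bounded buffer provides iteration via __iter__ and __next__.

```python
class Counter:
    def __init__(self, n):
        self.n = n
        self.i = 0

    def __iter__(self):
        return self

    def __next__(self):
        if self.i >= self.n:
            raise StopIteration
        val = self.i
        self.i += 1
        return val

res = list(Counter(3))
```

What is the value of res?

Step 1: Counter(3) creates an iterator counting 0 to 2.
Step 2: list() consumes all values: [0, 1, 2].
Therefore res = [0, 1, 2].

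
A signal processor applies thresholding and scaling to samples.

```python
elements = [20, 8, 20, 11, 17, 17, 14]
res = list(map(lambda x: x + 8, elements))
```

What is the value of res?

Step 1: Apply lambda x: x + 8 to each element:
  20 -> 28
  8 -> 16
  20 -> 28
  11 -> 19
  17 -> 25
  17 -> 25
  14 -> 22
Therefore res = [28, 16, 28, 19, 25, 25, 22].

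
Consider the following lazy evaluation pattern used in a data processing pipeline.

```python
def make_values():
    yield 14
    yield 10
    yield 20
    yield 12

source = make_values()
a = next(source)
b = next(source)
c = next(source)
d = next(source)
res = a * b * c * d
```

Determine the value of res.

Step 1: Create generator and consume all values:
  a = next(source) = 14
  b = next(source) = 10
  c = next(source) = 20
  d = next(source) = 12
Step 2: res = 14 * 10 * 20 * 12 = 33600.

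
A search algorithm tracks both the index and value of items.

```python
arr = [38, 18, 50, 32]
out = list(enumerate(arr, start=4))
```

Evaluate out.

Step 1: enumerate with start=4:
  (4, 38)
  (5, 18)
  (6, 50)
  (7, 32)
Therefore out = [(4, 38), (5, 18), (6, 50), (7, 32)].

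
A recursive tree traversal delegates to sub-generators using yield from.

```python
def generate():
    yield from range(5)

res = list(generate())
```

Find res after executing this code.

Step 1: yield from delegates to the iterable, yielding each element.
Step 2: Collected values: [0, 1, 2, 3, 4].
Therefore res = [0, 1, 2, 3, 4].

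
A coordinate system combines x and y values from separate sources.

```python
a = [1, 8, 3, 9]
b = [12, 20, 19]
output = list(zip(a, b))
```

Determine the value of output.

Step 1: zip stops at shortest (len(a)=4, len(b)=3):
  Index 0: (1, 12)
  Index 1: (8, 20)
  Index 2: (3, 19)
Step 2: Last element of a (9) has no pair, dropped.
Therefore output = [(1, 12), (8, 20), (3, 19)].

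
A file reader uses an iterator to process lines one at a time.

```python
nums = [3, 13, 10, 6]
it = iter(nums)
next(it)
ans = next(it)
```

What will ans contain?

Step 1: Create iterator over [3, 13, 10, 6].
Step 2: next() consumes 3.
Step 3: next() returns 13.
Therefore ans = 13.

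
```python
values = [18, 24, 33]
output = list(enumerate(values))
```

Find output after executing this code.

Step 1: enumerate pairs each element with its index:
  (0, 18)
  (1, 24)
  (2, 33)
Therefore output = [(0, 18), (1, 24), (2, 33)].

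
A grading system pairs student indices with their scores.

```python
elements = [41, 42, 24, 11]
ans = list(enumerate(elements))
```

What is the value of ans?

Step 1: enumerate pairs each element with its index:
  (0, 41)
  (1, 42)
  (2, 24)
  (3, 11)
Therefore ans = [(0, 41), (1, 42), (2, 24), (3, 11)].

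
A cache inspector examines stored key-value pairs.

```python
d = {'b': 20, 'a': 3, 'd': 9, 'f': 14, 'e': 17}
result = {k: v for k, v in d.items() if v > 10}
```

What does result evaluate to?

Step 1: Filter items where value > 10:
  'b': 20 > 10: kept
  'a': 3 <= 10: removed
  'd': 9 <= 10: removed
  'f': 14 > 10: kept
  'e': 17 > 10: kept
Therefore result = {'b': 20, 'f': 14, 'e': 17}.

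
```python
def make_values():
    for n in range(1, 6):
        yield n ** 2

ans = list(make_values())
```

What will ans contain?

Step 1: For each n in range(1, 6), yield n**2:
  n=1: yield 1**2 = 1
  n=2: yield 2**2 = 4
  n=3: yield 3**2 = 9
  n=4: yield 4**2 = 16
  n=5: yield 5**2 = 25
Therefore ans = [1, 4, 9, 16, 25].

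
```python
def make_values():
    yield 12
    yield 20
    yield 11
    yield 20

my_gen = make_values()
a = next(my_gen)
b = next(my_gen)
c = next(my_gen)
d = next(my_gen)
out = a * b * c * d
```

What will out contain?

Step 1: Create generator and consume all values:
  a = next(my_gen) = 12
  b = next(my_gen) = 20
  c = next(my_gen) = 11
  d = next(my_gen) = 20
Step 2: out = 12 * 20 * 11 * 20 = 52800.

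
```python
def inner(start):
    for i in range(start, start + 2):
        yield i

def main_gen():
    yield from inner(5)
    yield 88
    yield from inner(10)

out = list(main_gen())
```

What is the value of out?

Step 1: main_gen() delegates to inner(5):
  yield 5
  yield 6
Step 2: yield 88
Step 3: Delegates to inner(10):
  yield 10
  yield 11
Therefore out = [5, 6, 88, 10, 11].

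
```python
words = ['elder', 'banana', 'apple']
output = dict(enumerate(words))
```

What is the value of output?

Step 1: enumerate pairs indices with words:
  0 -> 'elder'
  1 -> 'banana'
  2 -> 'apple'
Therefore output = {0: 'elder', 1: 'banana', 2: 'apple'}.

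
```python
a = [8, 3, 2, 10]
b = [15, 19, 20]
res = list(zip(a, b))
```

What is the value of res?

Step 1: zip stops at shortest (len(a)=4, len(b)=3):
  Index 0: (8, 15)
  Index 1: (3, 19)
  Index 2: (2, 20)
Step 2: Last element of a (10) has no pair, dropped.
Therefore res = [(8, 15), (3, 19), (2, 20)].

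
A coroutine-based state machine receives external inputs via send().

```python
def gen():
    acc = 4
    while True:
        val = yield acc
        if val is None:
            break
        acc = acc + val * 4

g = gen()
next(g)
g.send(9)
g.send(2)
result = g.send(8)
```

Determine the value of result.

Step 1: next() -> yield acc=4.
Step 2: send(9) -> val=9, acc = 4 + 9*4 = 40, yield 40.
Step 3: send(2) -> val=2, acc = 40 + 2*4 = 48, yield 48.
Step 4: send(8) -> val=8, acc = 48 + 8*4 = 80, yield 80.
Therefore result = 80.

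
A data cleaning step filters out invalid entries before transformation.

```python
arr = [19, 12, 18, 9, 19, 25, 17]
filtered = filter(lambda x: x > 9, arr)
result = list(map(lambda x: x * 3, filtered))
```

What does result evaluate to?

Step 1: Filter arr for elements > 9:
  19: kept
  12: kept
  18: kept
  9: removed
  19: kept
  25: kept
  17: kept
Step 2: Map x * 3 on filtered [19, 12, 18, 19, 25, 17]:
  19 -> 57
  12 -> 36
  18 -> 54
  19 -> 57
  25 -> 75
  17 -> 51
Therefore result = [57, 36, 54, 57, 75, 51].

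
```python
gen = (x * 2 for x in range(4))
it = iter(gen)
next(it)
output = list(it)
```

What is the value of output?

Step 1: Generator produces [0, 2, 4, 6].
Step 2: next(it) consumes first element (0).
Step 3: list(it) collects remaining: [2, 4, 6].
Therefore output = [2, 4, 6].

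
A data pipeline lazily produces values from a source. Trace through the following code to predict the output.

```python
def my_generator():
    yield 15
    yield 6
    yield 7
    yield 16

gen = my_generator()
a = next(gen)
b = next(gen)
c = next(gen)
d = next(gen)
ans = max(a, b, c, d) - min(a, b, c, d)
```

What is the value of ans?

Step 1: Create generator and consume all values:
  a = next(gen) = 15
  b = next(gen) = 6
  c = next(gen) = 7
  d = next(gen) = 16
Step 2: max = 16, min = 6, ans = 16 - 6 = 10.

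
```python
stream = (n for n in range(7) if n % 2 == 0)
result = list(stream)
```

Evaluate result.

Step 1: Filter range(7) keeping only even values:
  n=0: even, included
  n=1: odd, excluded
  n=2: even, included
  n=3: odd, excluded
  n=4: even, included
  n=5: odd, excluded
  n=6: even, included
Therefore result = [0, 2, 4, 6].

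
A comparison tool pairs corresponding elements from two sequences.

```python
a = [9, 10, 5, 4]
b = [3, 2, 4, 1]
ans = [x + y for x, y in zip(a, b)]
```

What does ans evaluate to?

Step 1: Add corresponding elements:
  9 + 3 = 12
  10 + 2 = 12
  5 + 4 = 9
  4 + 1 = 5
Therefore ans = [12, 12, 9, 5].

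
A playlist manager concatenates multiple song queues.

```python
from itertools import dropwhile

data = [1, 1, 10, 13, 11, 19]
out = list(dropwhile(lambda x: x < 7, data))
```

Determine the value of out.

Step 1: dropwhile drops elements while < 7:
  1 < 7: dropped
  1 < 7: dropped
  10: kept (dropping stopped)
Step 2: Remaining elements kept regardless of condition.
Therefore out = [10, 13, 11, 19].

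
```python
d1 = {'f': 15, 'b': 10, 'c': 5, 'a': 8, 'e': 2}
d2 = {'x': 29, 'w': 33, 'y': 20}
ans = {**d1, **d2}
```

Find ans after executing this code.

Step 1: Merge d1 and d2 (d2 values override on key conflicts).
Step 2: d1 has keys ['f', 'b', 'c', 'a', 'e'], d2 has keys ['x', 'w', 'y'].
Therefore ans = {'f': 15, 'b': 10, 'c': 5, 'a': 8, 'e': 2, 'x': 29, 'w': 33, 'y': 20}.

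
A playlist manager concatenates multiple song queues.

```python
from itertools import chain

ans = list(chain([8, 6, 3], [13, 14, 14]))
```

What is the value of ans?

Step 1: chain() concatenates iterables: [8, 6, 3] + [13, 14, 14].
Therefore ans = [8, 6, 3, 13, 14, 14].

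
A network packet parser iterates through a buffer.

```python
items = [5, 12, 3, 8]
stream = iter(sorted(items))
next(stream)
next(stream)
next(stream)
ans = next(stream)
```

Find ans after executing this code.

Step 1: sorted([5, 12, 3, 8]) = [3, 5, 8, 12].
Step 2: Create iterator and skip 3 elements.
Step 3: next() returns 12.
Therefore ans = 12.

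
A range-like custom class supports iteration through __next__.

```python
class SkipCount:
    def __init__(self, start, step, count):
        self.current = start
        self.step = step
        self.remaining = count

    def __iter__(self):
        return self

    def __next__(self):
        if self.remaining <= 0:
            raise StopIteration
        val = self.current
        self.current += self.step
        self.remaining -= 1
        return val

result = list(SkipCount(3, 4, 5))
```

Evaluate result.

Step 1: SkipCount starts at 3, increments by 4, for 5 steps:
  Yield 3, then current += 4
  Yield 7, then current += 4
  Yield 11, then current += 4
  Yield 15, then current += 4
  Yield 19, then current += 4
Therefore result = [3, 7, 11, 15, 19].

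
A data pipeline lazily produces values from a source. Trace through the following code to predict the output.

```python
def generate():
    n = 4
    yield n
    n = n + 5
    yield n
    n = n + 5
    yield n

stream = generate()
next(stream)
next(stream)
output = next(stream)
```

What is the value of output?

Step 1: Trace through generator execution:
  Yield 1: n starts at 4, yield 4
  Yield 2: n = 4 + 5 = 9, yield 9
  Yield 3: n = 9 + 5 = 14, yield 14
Step 2: First next() gets 4, second next() gets the second value, third next() yields 14.
Therefore output = 14.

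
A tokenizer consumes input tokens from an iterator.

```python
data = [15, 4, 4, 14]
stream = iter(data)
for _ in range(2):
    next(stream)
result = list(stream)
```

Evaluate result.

Step 1: Create iterator over [15, 4, 4, 14].
Step 2: Advance 2 positions (consuming [15, 4]).
Step 3: list() collects remaining elements: [4, 14].
Therefore result = [4, 14].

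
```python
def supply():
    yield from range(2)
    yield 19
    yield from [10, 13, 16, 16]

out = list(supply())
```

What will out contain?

Step 1: Trace yields in order:
  yield 0
  yield 1
  yield 19
  yield 10
  yield 13
  yield 16
  yield 16
Therefore out = [0, 1, 19, 10, 13, 16, 16].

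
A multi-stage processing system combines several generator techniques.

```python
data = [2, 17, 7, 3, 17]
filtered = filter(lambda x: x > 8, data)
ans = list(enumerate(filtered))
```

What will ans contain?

Step 1: Filter [2, 17, 7, 3, 17] for > 8: [17, 17].
Step 2: enumerate re-indexes from 0: [(0, 17), (1, 17)].
Therefore ans = [(0, 17), (1, 17)].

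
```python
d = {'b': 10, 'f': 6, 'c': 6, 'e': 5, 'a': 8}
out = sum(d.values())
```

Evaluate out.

Step 1: d.values() = [10, 6, 6, 5, 8].
Step 2: sum = 35.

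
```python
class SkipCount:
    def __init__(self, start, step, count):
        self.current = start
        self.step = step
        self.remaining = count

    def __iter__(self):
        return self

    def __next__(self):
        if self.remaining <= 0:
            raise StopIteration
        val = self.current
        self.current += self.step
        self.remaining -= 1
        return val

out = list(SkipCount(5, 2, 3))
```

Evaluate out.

Step 1: SkipCount starts at 5, increments by 2, for 3 steps:
  Yield 5, then current += 2
  Yield 7, then current += 2
  Yield 9, then current += 2
Therefore out = [5, 7, 9].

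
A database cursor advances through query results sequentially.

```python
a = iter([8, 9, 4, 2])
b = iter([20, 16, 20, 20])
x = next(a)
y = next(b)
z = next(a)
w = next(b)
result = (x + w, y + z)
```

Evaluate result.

Step 1: a iterates [8, 9, 4, 2], b iterates [20, 16, 20, 20].
Step 2: x = next(a) = 8, y = next(b) = 20.
Step 3: z = next(a) = 9, w = next(b) = 16.
Step 4: result = (8 + 16, 20 + 9) = (24, 29).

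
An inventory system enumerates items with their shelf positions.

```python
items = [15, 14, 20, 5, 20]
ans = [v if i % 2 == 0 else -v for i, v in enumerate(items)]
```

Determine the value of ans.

Step 1: For each (i, v), keep v if i is even, negate if odd:
  i=0 (even): keep 15
  i=1 (odd): negate to -14
  i=2 (even): keep 20
  i=3 (odd): negate to -5
  i=4 (even): keep 20
Therefore ans = [15, -14, 20, -5, 20].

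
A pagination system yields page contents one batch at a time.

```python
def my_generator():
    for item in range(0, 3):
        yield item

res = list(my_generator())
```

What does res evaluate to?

Step 1: The generator yields each value from range(0, 3).
Step 2: list() consumes all yields: [0, 1, 2].
Therefore res = [0, 1, 2].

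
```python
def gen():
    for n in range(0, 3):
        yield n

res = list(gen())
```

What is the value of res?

Step 1: The generator yields each value from range(0, 3).
Step 2: list() consumes all yields: [0, 1, 2].
Therefore res = [0, 1, 2].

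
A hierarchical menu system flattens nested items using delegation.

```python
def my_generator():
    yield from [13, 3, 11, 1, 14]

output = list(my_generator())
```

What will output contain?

Step 1: yield from delegates to the iterable, yielding each element.
Step 2: Collected values: [13, 3, 11, 1, 14].
Therefore output = [13, 3, 11, 1, 14].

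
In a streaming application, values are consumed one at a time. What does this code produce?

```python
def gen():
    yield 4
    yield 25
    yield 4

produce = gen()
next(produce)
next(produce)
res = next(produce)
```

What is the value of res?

Step 1: gen() creates a generator.
Step 2: next(produce) yields 4 (consumed and discarded).
Step 3: next(produce) yields 25 (consumed and discarded).
Step 4: next(produce) yields 4, assigned to res.
Therefore res = 4.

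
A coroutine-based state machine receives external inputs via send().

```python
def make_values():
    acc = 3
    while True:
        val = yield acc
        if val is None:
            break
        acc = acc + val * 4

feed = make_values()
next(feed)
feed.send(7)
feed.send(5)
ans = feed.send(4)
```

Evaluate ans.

Step 1: next() -> yield acc=3.
Step 2: send(7) -> val=7, acc = 3 + 7*4 = 31, yield 31.
Step 3: send(5) -> val=5, acc = 31 + 5*4 = 51, yield 51.
Step 4: send(4) -> val=4, acc = 51 + 4*4 = 67, yield 67.
Therefore ans = 67.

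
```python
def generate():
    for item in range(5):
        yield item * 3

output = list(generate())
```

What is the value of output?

Step 1: For each item in range(5), yield item * 3:
  item=0: yield 0 * 3 = 0
  item=1: yield 1 * 3 = 3
  item=2: yield 2 * 3 = 6
  item=3: yield 3 * 3 = 9
  item=4: yield 4 * 3 = 12
Therefore output = [0, 3, 6, 9, 12].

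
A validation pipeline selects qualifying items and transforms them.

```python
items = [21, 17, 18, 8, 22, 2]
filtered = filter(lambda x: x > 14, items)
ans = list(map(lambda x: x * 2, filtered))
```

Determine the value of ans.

Step 1: Filter items for elements > 14:
  21: kept
  17: kept
  18: kept
  8: removed
  22: kept
  2: removed
Step 2: Map x * 2 on filtered [21, 17, 18, 22]:
  21 -> 42
  17 -> 34
  18 -> 36
  22 -> 44
Therefore ans = [42, 34, 36, 44].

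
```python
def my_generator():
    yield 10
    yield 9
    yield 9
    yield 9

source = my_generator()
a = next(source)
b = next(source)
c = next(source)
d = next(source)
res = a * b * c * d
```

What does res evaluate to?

Step 1: Create generator and consume all values:
  a = next(source) = 10
  b = next(source) = 9
  c = next(source) = 9
  d = next(source) = 9
Step 2: res = 10 * 9 * 9 * 9 = 7290.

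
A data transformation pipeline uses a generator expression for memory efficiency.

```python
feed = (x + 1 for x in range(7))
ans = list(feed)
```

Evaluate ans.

Step 1: For each x in range(7), compute x+1:
  x=0: 0+1 = 1
  x=1: 1+1 = 2
  x=2: 2+1 = 3
  x=3: 3+1 = 4
  x=4: 4+1 = 5
  x=5: 5+1 = 6
  x=6: 6+1 = 7
Therefore ans = [1, 2, 3, 4, 5, 6, 7].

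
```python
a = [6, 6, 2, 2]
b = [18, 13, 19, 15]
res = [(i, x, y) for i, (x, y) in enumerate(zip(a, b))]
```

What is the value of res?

Step 1: enumerate(zip(a, b)) gives index with paired elements:
  i=0: (6, 18)
  i=1: (6, 13)
  i=2: (2, 19)
  i=3: (2, 15)
Therefore res = [(0, 6, 18), (1, 6, 13), (2, 2, 19), (3, 2, 15)].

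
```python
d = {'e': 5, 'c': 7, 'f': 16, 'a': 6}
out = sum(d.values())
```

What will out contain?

Step 1: d.values() = [5, 7, 16, 6].
Step 2: sum = 34.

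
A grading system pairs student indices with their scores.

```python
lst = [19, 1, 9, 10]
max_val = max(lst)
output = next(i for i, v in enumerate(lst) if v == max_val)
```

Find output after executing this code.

Step 1: max([19, 1, 9, 10]) = 19.
Step 2: Find first index where value == 19:
  Index 0: 19 == 19, found!
Therefore output = 0.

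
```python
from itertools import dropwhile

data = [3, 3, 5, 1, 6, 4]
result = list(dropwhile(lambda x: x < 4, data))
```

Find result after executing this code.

Step 1: dropwhile drops elements while < 4:
  3 < 4: dropped
  3 < 4: dropped
  5: kept (dropping stopped)
Step 2: Remaining elements kept regardless of condition.
Therefore result = [5, 1, 6, 4].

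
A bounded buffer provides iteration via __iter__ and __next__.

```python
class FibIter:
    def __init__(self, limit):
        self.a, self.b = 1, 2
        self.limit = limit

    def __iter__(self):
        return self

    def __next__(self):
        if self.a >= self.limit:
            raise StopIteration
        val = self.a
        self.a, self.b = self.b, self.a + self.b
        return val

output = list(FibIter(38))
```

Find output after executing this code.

Step 1: Fibonacci-like sequence (a=1, b=2) until >= 38:
  Yield 1, then a,b = 2,3
  Yield 2, then a,b = 3,5
  Yield 3, then a,b = 5,8
  Yield 5, then a,b = 8,13
  Yield 8, then a,b = 13,21
  Yield 13, then a,b = 21,34
  Yield 21, then a,b = 34,55
  Yield 34, then a,b = 55,89
Step 2: 55 >= 38, stop.
Therefore output = [1, 2, 3, 5, 8, 13, 21, 34].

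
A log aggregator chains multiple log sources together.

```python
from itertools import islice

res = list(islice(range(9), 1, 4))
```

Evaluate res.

Step 1: islice(range(9), 1, 4) takes elements at indices [1, 4).
Step 2: Elements: [1, 2, 3].
Therefore res = [1, 2, 3].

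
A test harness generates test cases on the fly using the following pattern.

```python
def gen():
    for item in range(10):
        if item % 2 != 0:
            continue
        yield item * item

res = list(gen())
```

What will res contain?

Step 1: Only yield item**2 when item is divisible by 2:
  item=0: 0 % 2 == 0, yield 0**2 = 0
  item=2: 2 % 2 == 0, yield 2**2 = 4
  item=4: 4 % 2 == 0, yield 4**2 = 16
  item=6: 6 % 2 == 0, yield 6**2 = 36
  item=8: 8 % 2 == 0, yield 8**2 = 64
Therefore res = [0, 4, 16, 36, 64].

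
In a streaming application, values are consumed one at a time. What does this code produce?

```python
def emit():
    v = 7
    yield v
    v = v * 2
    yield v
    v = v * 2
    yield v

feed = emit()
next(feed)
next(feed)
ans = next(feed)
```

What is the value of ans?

Step 1: Trace through generator execution:
  Yield 1: v starts at 7, yield 7
  Yield 2: v = 7 * 2 = 14, yield 14
  Yield 3: v = 14 * 2 = 28, yield 28
Step 2: First next() gets 7, second next() gets the second value, third next() yields 28.
Therefore ans = 28.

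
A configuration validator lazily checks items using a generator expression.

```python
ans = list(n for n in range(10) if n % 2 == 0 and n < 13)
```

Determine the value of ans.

Step 1: Filter range(10) where n % 2 == 0 and n < 13:
  n=0: both conditions met, included
  n=1: excluded (1 % 2 != 0)
  n=2: both conditions met, included
  n=3: excluded (3 % 2 != 0)
  n=4: both conditions met, included
  n=5: excluded (5 % 2 != 0)
  n=6: both conditions met, included
  n=7: excluded (7 % 2 != 0)
  n=8: both conditions met, included
  n=9: excluded (9 % 2 != 0)
Therefore ans = [0, 2, 4, 6, 8].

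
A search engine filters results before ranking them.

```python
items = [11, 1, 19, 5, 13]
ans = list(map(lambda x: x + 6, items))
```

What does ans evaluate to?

Step 1: Apply lambda x: x + 6 to each element:
  11 -> 17
  1 -> 7
  19 -> 25
  5 -> 11
  13 -> 19
Therefore ans = [17, 7, 25, 11, 19].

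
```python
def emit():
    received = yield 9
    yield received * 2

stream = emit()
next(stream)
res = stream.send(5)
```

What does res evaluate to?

Step 1: next(stream) advances to first yield, producing 9.
Step 2: send(5) resumes, received = 5.
Step 3: yield received * 2 = 5 * 2 = 10.
Therefore res = 10.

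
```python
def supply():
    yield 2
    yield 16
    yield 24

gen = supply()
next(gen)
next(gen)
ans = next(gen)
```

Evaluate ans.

Step 1: supply() creates a generator.
Step 2: next(gen) yields 2 (consumed and discarded).
Step 3: next(gen) yields 16 (consumed and discarded).
Step 4: next(gen) yields 24, assigned to ans.
Therefore ans = 24.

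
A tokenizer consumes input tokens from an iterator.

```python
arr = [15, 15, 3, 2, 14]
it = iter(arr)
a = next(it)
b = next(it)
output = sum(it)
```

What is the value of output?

Step 1: Create iterator over [15, 15, 3, 2, 14].
Step 2: a = next() = 15, b = next() = 15.
Step 3: sum() of remaining [3, 2, 14] = 19.
Therefore output = 19.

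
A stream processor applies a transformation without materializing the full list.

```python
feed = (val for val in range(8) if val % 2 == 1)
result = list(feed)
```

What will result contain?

Step 1: Filter range(8) keeping only odd values:
  val=0: even, excluded
  val=1: odd, included
  val=2: even, excluded
  val=3: odd, included
  val=4: even, excluded
  val=5: odd, included
  val=6: even, excluded
  val=7: odd, included
Therefore result = [1, 3, 5, 7].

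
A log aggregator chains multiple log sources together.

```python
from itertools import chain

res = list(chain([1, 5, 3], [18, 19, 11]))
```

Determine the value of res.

Step 1: chain() concatenates iterables: [1, 5, 3] + [18, 19, 11].
Therefore res = [1, 5, 3, 18, 19, 11].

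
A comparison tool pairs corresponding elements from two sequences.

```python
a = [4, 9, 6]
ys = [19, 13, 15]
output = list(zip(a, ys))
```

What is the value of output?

Step 1: zip pairs elements at same index:
  Index 0: (4, 19)
  Index 1: (9, 13)
  Index 2: (6, 15)
Therefore output = [(4, 19), (9, 13), (6, 15)].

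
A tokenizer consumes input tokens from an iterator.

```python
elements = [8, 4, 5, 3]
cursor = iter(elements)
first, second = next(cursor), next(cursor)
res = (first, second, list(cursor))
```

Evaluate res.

Step 1: Create iterator over [8, 4, 5, 3].
Step 2: first = 8, second = 4.
Step 3: Remaining elements: [5, 3].
Therefore res = (8, 4, [5, 3]).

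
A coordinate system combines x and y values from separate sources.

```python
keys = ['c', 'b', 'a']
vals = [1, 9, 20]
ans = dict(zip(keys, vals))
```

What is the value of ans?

Step 1: zip pairs keys with values:
  'c' -> 1
  'b' -> 9
  'a' -> 20
Therefore ans = {'c': 1, 'b': 9, 'a': 20}.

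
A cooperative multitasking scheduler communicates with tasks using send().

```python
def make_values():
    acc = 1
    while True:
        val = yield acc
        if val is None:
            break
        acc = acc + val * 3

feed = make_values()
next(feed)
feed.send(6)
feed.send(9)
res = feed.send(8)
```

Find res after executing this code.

Step 1: next() -> yield acc=1.
Step 2: send(6) -> val=6, acc = 1 + 6*3 = 19, yield 19.
Step 3: send(9) -> val=9, acc = 19 + 9*3 = 46, yield 46.
Step 4: send(8) -> val=8, acc = 46 + 8*3 = 70, yield 70.
Therefore res = 70.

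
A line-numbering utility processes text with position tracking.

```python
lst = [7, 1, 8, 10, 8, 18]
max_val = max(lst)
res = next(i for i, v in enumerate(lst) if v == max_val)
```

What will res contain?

Step 1: max([7, 1, 8, 10, 8, 18]) = 18.
Step 2: Find first index where value == 18:
  Index 0: 7 != 18
  Index 1: 1 != 18
  Index 2: 8 != 18
  Index 3: 10 != 18
  Index 4: 8 != 18
  Index 5: 18 == 18, found!
Therefore res = 5.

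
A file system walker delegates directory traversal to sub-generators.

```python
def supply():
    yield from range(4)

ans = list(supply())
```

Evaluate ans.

Step 1: yield from delegates to the iterable, yielding each element.
Step 2: Collected values: [0, 1, 2, 3].
Therefore ans = [0, 1, 2, 3].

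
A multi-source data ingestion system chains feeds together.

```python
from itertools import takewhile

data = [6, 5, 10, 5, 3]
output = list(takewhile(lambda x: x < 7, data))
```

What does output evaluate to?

Step 1: takewhile stops at first element >= 7:
  6 < 7: take
  5 < 7: take
  10 >= 7: stop
Therefore output = [6, 5].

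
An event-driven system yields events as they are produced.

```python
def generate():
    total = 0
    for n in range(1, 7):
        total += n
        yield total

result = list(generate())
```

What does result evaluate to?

Step 1: Generator accumulates running sum:
  n=1: total = 1, yield 1
  n=2: total = 3, yield 3
  n=3: total = 6, yield 6
  n=4: total = 10, yield 10
  n=5: total = 15, yield 15
  n=6: total = 21, yield 21
Therefore result = [1, 3, 6, 10, 15, 21].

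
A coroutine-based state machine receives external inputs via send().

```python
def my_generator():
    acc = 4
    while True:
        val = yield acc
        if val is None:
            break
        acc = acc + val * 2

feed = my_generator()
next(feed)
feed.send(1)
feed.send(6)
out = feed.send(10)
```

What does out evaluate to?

Step 1: next() -> yield acc=4.
Step 2: send(1) -> val=1, acc = 4 + 1*2 = 6, yield 6.
Step 3: send(6) -> val=6, acc = 6 + 6*2 = 18, yield 18.
Step 4: send(10) -> val=10, acc = 18 + 10*2 = 38, yield 38.
Therefore out = 38.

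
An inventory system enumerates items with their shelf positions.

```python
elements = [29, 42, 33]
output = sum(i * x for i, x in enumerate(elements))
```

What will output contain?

Step 1: Compute i * x for each (i, x) in enumerate([29, 42, 33]):
  i=0, x=29: 0*29 = 0
  i=1, x=42: 1*42 = 42
  i=2, x=33: 2*33 = 66
Step 2: sum = 0 + 42 + 66 = 108.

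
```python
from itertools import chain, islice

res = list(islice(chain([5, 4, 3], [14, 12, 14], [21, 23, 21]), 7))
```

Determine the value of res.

Step 1: chain([5, 4, 3], [14, 12, 14], [21, 23, 21]) = [5, 4, 3, 14, 12, 14, 21, 23, 21].
Step 2: islice takes first 7 elements: [5, 4, 3, 14, 12, 14, 21].
Therefore res = [5, 4, 3, 14, 12, 14, 21].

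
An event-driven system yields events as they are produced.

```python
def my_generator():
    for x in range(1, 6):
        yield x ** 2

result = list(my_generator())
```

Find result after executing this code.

Step 1: For each x in range(1, 6), yield x**2:
  x=1: yield 1**2 = 1
  x=2: yield 2**2 = 4
  x=3: yield 3**2 = 9
  x=4: yield 4**2 = 16
  x=5: yield 5**2 = 25
Therefore result = [1, 4, 9, 16, 25].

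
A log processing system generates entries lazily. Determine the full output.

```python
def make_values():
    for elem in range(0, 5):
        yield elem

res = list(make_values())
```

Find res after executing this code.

Step 1: The generator yields each value from range(0, 5).
Step 2: list() consumes all yields: [0, 1, 2, 3, 4].
Therefore res = [0, 1, 2, 3, 4].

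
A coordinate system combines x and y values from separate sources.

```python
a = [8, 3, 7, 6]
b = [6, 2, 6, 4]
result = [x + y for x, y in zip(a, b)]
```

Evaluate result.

Step 1: Add corresponding elements:
  8 + 6 = 14
  3 + 2 = 5
  7 + 6 = 13
  6 + 4 = 10
Therefore result = [14, 5, 13, 10].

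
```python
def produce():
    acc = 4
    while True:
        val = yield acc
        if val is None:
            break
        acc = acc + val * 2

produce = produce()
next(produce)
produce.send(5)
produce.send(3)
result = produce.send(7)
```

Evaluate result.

Step 1: next() -> yield acc=4.
Step 2: send(5) -> val=5, acc = 4 + 5*2 = 14, yield 14.
Step 3: send(3) -> val=3, acc = 14 + 3*2 = 20, yield 20.
Step 4: send(7) -> val=7, acc = 20 + 7*2 = 34, yield 34.
Therefore result = 34.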